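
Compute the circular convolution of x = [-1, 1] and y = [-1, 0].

(x ⊛ y)[n] = Σ(m=0 to 1) x[m] · y[(n-m) mod 2]

Computing each output sample:
(x ⊛ y)[0] = 1
(x ⊛ y)[1] = -1

x ⊛ y = [1, -1]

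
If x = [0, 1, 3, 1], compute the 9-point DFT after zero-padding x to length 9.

Original 4-point DFT: [5, -3, 1, -3]
Zero-padded 9-point DFT provides frequency interpolation.

DFT_9([x, 0, ...]) = [5, 0.7870-4.4632i, -3.1454-1.1448i, -1.0000+1.7321i, 0.8584+0.7203i, 0.8584-0.7203i, -1.0000-1.7321i, -3.1454+1.1448i, 0.7870+4.4632i]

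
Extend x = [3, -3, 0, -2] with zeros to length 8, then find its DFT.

Original 4-point DFT: [-2, 3+1i, 8, 3-1i]
Zero-padded 8-point DFT provides frequency interpolation.

DFT_8([x, 0, ...]) = [-2, 2.2929+3.5355i, 3+1i, 3.7071+3.5355i, 8, 3.7071-3.5355i, 3-1i, 2.2929-3.5355i]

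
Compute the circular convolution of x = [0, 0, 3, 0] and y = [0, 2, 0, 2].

(x ⊛ y)[n] = Σ(m=0 to 3) x[m] · y[(n-m) mod 4]

Computing each output sample:
(x ⊛ y)[0] = 0
(x ⊛ y)[1] = 6
(x ⊛ y)[2] = 0
(x ⊛ y)[3] = 6

x ⊛ y = [0, 6, 0, 6]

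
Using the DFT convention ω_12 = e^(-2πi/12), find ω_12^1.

ω_12^1 = e^(-2πi·1/12)
= cos(-2π·1/12) + i·sin(-2π·1/12)
= cos(-2π/12) + i·sin(-2π/12)

ω_12^1 = cos(-2π/12) + i·sin(-2π/12) = 0.8660-0.5000i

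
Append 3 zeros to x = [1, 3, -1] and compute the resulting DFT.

Original 3-point DFT: [3, -3.4641i, 3.4641i]
Zero-padded 6-point DFT provides frequency interpolation.

DFT_6([x, 0, ...]) = [3, 3.0000-1.7321i, -3.4641i, -3, 3.4641i, 3.0000+1.7321i]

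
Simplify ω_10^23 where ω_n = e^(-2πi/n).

Since ω_10^10 = 1, powers reduce modulo 10.
23 mod 10 = 3
So ω_10^23 = ω_10^3 = e^(-2πi·3/10)

ω_10^23 = ω_10^3 = -0.3090-0.9511i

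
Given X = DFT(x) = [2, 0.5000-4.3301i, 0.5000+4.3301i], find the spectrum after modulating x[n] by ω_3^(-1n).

Modulation property: DFT(ω_3^(-1n)·x[n]) = X[(k-1) mod 3], so circularly shift X by 1 positions.

X[k-1] = [0.5000+4.3301i, 2, 0.5000-4.3301i]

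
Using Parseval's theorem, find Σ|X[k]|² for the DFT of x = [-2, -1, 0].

Parseval: Σ|x[n]|² = (1/N)Σ|X[k]|², so Σ|X[k]|² = N·Σ|x[n]|² = 3·5.0000

Σ|X[k]|² = N·Σ|x[n]|² = 3·5.0000 = 15.0000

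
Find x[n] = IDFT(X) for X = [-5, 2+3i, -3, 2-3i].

x[n] = (1/4) Σ(k=0 to 3) X[k] · e^(2πikn/4)

Computing each x[n]:
x[0] = -1
x[1] = -2
x[2] = -3
x[3] = 1

x = [-1, -2, -3, 1]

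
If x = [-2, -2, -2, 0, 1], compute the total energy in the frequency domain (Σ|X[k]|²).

Parseval: Σ|x[n]|² = (1/N)Σ|X[k]|², so Σ|X[k]|² = N·Σ|x[n]|² = 5·13.0000

Σ|X[k]|² = N·Σ|x[n]|² = 5·13.0000 = 65.0000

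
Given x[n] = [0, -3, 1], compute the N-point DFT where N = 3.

X[k] = Σ(n=0 to 2) x[n] · ω_3^(nk)
where ω_3 = e^(-2πi/3)

Computing each X[k]:
X[0] = -2
X[1] = 1.0000+3.4641i
X[2] = 1.0000-3.4641i

X = [-2, 1.0000+3.4641i, 1.0000-3.4641i]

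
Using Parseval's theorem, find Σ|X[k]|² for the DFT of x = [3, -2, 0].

Parseval: Σ|x[n]|² = (1/N)Σ|X[k]|², so Σ|X[k]|² = N·Σ|x[n]|² = 3·13.0000

Σ|X[k]|² = N·Σ|x[n]|² = 3·13.0000 = 39.0000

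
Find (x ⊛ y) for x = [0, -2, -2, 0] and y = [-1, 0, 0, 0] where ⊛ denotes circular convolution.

(x ⊛ y)[n] = Σ(m=0 to 3) x[m] · y[(n-m) mod 4]

Computing each output sample:
(x ⊛ y)[0] = 0
(x ⊛ y)[1] = 2
(x ⊛ y)[2] = 2
(x ⊛ y)[3] = 0

x ⊛ y = [0, 2, 2, 0]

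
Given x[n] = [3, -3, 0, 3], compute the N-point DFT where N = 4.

X[k] = Σ(n=0 to 3) x[n] · ω_4^(nk)
where ω_4 = e^(-2πi/4)

Computing each X[k]:
X[0] = 3
X[1] = 3+6i
X[2] = 3
X[3] = 3-6i

X = [3, 3+6i, 3, 3-6i]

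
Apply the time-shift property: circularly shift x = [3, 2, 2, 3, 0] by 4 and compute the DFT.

Time shift by 4: X_shifted[k] = ω_5^(4k) · X[k]
Shifted x = [2, 2, 3, 0, 3]

DFT(x[n-4]) = [10, 1.1180-0.8123i, -1.1180+3.4410i, -1.1180-3.4410i, 1.1180+0.8123i]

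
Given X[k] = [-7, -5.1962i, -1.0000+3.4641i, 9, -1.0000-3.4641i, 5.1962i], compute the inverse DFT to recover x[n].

x[n] = (1/6) Σ(k=0 to 5) X[k] · e^(2πikn/6)

Computing each x[n]:
x[0] = 0
x[1] = -2
x[2] = 3
x[3] = -3
x[4] = -2
x[5] = -3

x = [0, -2, 3, -3, -2, -3]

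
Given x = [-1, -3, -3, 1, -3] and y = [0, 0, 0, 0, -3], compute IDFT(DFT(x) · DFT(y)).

(x ⊛ y)[n] = Σ(m=0 to 4) x[m] · y[(n-m) mod 5]

Computing each output sample:
(x ⊛ y)[0] = 9
(x ⊛ y)[1] = 9
(x ⊛ y)[2] = -3
(x ⊛ y)[3] = 9
(x ⊛ y)[4] = 3

x ⊛ y = [9, 9, -3, 9, 3]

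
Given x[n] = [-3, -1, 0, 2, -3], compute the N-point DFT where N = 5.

X[k] = Σ(n=0 to 4) x[n] · ω_5^(nk)
where ω_5 = e^(-2πi/5)

Computing each X[k]:
X[0] = -5
X[1] = -5.8541-0.7265i
X[2] = 0.8541-3.0777i
X[3] = 0.8541+3.0777i
X[4] = -5.8541+0.7265i

X = [-5, -5.8541-0.7265i, 0.8541-3.0777i, 0.8541+3.0777i, -5.8541+0.7265i]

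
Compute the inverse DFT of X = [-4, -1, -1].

x[n] = (1/3) Σ(k=0 to 2) X[k] · e^(2πikn/3)

Computing each x[n]:
x[0] = -2
x[1] = -1
x[2] = -1

x = [-2, -1, -1]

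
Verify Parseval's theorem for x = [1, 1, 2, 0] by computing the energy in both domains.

Time domain:
Σ|x[n]|² = |1|² + |1|² + |2|² + |0|² = 6.0000

Frequency domain:
(1/4)Σ|X[k]|² = (1/4)(|4|² + |-1-1i|² + |2|² + |-1+1i|²) = (1/4)·24.0000 = 6.0000

Both sides agree, confirming Parseval's theorem.

Σ|x[n]|² = (1/N)Σ|X[k]|² = 6.0000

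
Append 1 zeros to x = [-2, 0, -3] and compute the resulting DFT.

Original 3-point DFT: [-5, -0.5000-2.5981i, -0.5000+2.5981i]
Zero-padded 4-point DFT provides frequency interpolation.

DFT_4([x, 0, ...]) = [-5, 1, -5, 1]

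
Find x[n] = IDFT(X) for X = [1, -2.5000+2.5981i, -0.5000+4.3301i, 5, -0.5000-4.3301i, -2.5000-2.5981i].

x[n] = (1/6) Σ(k=0 to 5) X[k] · e^(2πikn/6)

Computing each x[n]:
x[0] = 0
x[1] = -3
x[2] = 2
x[3] = 0
x[4] = 1
x[5] = 1

x = [0, -3, 2, 0, 1, 1]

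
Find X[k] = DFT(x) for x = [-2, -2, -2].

X[k] = Σ(n=0 to 2) x[n] · ω_3^(nk)
where ω_3 = e^(-2πi/3)

Computing each X[k]:
X[0] = -6
X[1] = 0
X[2] = 0

X = [-6, 0, 0]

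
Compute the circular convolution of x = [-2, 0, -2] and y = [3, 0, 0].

(x ⊛ y)[n] = Σ(m=0 to 2) x[m] · y[(n-m) mod 3]

Computing each output sample:
(x ⊛ y)[0] = -6
(x ⊛ y)[1] = 0
(x ⊛ y)[2] = -6

x ⊛ y = [-6, 0, -6]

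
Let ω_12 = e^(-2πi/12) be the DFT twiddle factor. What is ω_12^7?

ω_12^7 = e^(-2πi·7/12)
= cos(-2π·7/12) + i·sin(-2π·7/12)
= cos(-14π/12) + i·sin(-14π/12)

ω_12^7 = cos(-14π/12) + i·sin(-14π/12) = -0.8660+0.5000i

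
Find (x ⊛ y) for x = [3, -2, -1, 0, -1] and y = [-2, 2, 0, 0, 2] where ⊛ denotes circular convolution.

(x ⊛ y)[n] = Σ(m=0 to 4) x[m] · y[(n-m) mod 5]

Computing each output sample:
(x ⊛ y)[0] = -12
(x ⊛ y)[1] = 8
(x ⊛ y)[2] = -2
(x ⊛ y)[3] = -4
(x ⊛ y)[4] = 8

x ⊛ y = [-12, 8, -2, -4, 8]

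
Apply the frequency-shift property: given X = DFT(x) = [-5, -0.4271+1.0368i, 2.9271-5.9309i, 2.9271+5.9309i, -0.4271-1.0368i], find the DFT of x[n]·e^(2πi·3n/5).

Modulation property: DFT(ω_5^(-3n)·x[n]) = X[(k-3) mod 5], so circularly shift X by 3 positions.

X[k-3] = [2.9271-5.9309i, 2.9271+5.9309i, -0.4271-1.0368i, -5, -0.4271+1.0368i]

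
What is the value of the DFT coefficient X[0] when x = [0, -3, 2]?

X[0] = Σ(n=0 to 2) x[n] · ω_3^0 = Σ x[n]
= (0) + (-3) + (2)

X[0] = -1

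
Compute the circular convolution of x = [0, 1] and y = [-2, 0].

(x ⊛ y)[n] = Σ(m=0 to 1) x[m] · y[(n-m) mod 2]

Computing each output sample:
(x ⊛ y)[0] = 0
(x ⊛ y)[1] = -2

x ⊛ y = [0, -2]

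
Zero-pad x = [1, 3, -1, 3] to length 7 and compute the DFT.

Original 4-point DFT: [6, 2, -6, 2]
Zero-padded 7-point DFT provides frequency interpolation.

DFT_7([x, 0, ...]) = [6, 0.3901-2.6722i, 3.1039-1.0132i, -2.9940-5.0083i, -2.9940+5.0083i, 3.1039+1.0132i, 0.3901+2.6722i]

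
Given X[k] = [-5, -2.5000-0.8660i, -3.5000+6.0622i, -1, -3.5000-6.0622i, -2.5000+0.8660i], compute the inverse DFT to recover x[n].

x[n] = (1/6) Σ(k=0 to 5) X[k] · e^(2πikn/6)

Computing each x[n]:
x[0] = -3
x[1] = -2
x[2] = 2
x[3] = -1
x[4] = -2
x[5] = 1

x = [-3, -2, 2, -1, -2, 1]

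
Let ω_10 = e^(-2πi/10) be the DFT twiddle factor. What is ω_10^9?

ω_10^9 = e^(-2πi·9/10)
= cos(-2π·9/10) + i·sin(-2π·9/10)
= cos(-18π/10) + i·sin(-18π/10)

ω_10^9 = cos(-18π/10) + i·sin(-18π/10) = 0.8090+0.5878i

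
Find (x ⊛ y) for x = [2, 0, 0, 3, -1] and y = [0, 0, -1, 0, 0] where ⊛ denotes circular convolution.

(x ⊛ y)[n] = Σ(m=0 to 4) x[m] · y[(n-m) mod 5]

Computing each output sample:
(x ⊛ y)[0] = -3
(x ⊛ y)[1] = 1
(x ⊛ y)[2] = -2
(x ⊛ y)[3] = 0
(x ⊛ y)[4] = 0

x ⊛ y = [-3, 1, -2, 0, 0]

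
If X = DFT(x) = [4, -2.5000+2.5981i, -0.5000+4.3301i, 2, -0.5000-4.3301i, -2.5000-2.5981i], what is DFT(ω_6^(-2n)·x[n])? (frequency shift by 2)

Modulation property: DFT(ω_6^(-2n)·x[n]) = X[(k-2) mod 6], so circularly shift X by 2 positions.

X[k-2] = [-0.5000-4.3301i, -2.5000-2.5981i, 4, -2.5000+2.5981i, -0.5000+4.3301i, 2]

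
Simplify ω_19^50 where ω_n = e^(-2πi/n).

Since ω_19^19 = 1, powers reduce modulo 19.
50 mod 19 = 12
So ω_19^50 = ω_19^12 = e^(-2πi·12/19)

ω_19^50 = ω_19^12 = -0.6773+0.7357i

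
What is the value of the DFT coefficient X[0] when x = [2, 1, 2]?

X[0] = Σ(n=0 to 2) x[n] · ω_3^0 = Σ x[n]
= (2) + (1) + (2)

X[0] = 5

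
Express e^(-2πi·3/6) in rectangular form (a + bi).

ω_6^3 = e^(-2πi·3/6)
= cos(-2π·3/6) + i·sin(-2π·3/6)
= cos(-6π/6) + i·sin(-6π/6)

ω_6^3 = cos(-6π/6) + i·sin(-6π/6) = -1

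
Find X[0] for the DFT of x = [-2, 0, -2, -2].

X[0] = Σ(n=0 to 3) x[n] · ω_4^0 = Σ x[n]
= (-2) + (0) + (-2) + (-2)

X[0] = -6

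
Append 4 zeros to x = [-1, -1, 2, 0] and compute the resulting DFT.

Original 4-point DFT: [0, -3+1i, 2, -3-1i]
Zero-padded 8-point DFT provides frequency interpolation.

DFT_8([x, 0, ...]) = [0, -1.7071-1.2929i, -3+1i, -0.2929+2.7071i, 2, -0.2929-2.7071i, -3-1i, -1.7071+1.2929i]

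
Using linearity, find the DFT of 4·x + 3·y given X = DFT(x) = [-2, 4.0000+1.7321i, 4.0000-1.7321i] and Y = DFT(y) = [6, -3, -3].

By linearity: DFT(4x + 3y) = 4·DFT(x) + 3·DFT(y)
= 4·[-2, 4.0000+1.7321i, 4.0000-1.7321i] + 3·[6, -3, -3]

Computing element-wise:
Z[0] = 4·(-2) + 3·(6) = 10
Z[1] = 4·(4.0000+1.7321i) + 3·(-3) = 7.0000+6.9284i
Z[2] = 4·(4.0000-1.7321i) + 3·(-3) = 7.0000-6.9284i

DFT(4x + 3y) = 4·X + 3·Y = [10, 7.0000+6.9284i, 7.0000-6.9284i]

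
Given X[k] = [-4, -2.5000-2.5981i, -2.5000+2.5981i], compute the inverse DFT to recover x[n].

x[n] = (1/3) Σ(k=0 to 2) X[k] · e^(2πikn/3)

Computing each x[n]:
x[0] = -3
x[1] = 1
x[2] = -2

x = [-3, 1, -2]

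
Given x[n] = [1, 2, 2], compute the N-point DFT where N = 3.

X[k] = Σ(n=0 to 2) x[n] · ω_3^(nk)
where ω_3 = e^(-2πi/3)

Computing each X[k]:
X[0] = 5
X[1] = -1
X[2] = -1

X = [5, -1, -1]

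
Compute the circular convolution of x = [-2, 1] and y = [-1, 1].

(x ⊛ y)[n] = Σ(m=0 to 1) x[m] · y[(n-m) mod 2]

Computing each output sample:
(x ⊛ y)[0] = 3
(x ⊛ y)[1] = -3

x ⊛ y = [3, -3]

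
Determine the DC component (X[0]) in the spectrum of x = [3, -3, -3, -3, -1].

X[0] = Σ(n=0 to 4) x[n] · ω_5^0 = Σ x[n]
= (3) + (-3) + (-3) + (-3) + (-1)

X[0] = -7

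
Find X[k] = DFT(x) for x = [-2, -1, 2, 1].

X[k] = Σ(n=0 to 3) x[n] · ω_4^(nk)
where ω_4 = e^(-2πi/4)

Computing each X[k]:
X[0] = 0
X[1] = -4+2i
X[2] = 0
X[3] = -4-2i

X = [0, -4+2i, 0, -4-2i]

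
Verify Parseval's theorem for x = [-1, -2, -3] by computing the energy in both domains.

Time domain:
Σ|x[n]|² = |-1|² + |-2|² + |-3|² = 14.0000

Frequency domain:
(1/3)Σ|X[k]|² = (1/3)(|-6|² + |1.5000-0.8660i|² + |1.5000+0.8660i|²) = (1/3)·42.0000 = 14.0000

Both sides agree, confirming Parseval's theorem.

Σ|x[n]|² = (1/N)Σ|X[k]|² = 14.0000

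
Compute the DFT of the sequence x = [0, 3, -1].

X[k] = Σ(n=0 to 2) x[n] · ω_3^(nk)
where ω_3 = e^(-2πi/3)

Computing each X[k]:
X[0] = 2
X[1] = -1.0000-3.4641i
X[2] = -1.0000+3.4641i

X = [2, -1.0000-3.4641i, -1.0000+3.4641i]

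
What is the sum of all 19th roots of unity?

Sum of all nth roots of unity equals 0 for n > 1 (geometric series with r ≠ 1).

0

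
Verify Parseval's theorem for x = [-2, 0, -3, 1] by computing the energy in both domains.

Time domain:
Σ|x[n]|² = |-2|² + |0|² + |-3|² + |1|² = 14.0000

Frequency domain:
(1/4)Σ|X[k]|² = (1/4)(|-4|² + |1+1i|² + |-6|² + |1-1i|²) = (1/4)·56.0000 = 14.0000

Both sides agree, confirming Parseval's theorem.

Σ|x[n]|² = (1/N)Σ|X[k]|² = 14.0000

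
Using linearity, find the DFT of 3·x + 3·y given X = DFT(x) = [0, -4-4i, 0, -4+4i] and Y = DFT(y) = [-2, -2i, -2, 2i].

By linearity: DFT(3x + 3y) = 3·DFT(x) + 3·DFT(y)
= 3·[0, -4-4i, 0, -4+4i] + 3·[-2, -2i, -2, 2i]

Computing element-wise:
Z[0] = 3·(0) + 3·(-2) = -6
Z[1] = 3·(-4-4i) + 3·(-2i) = -12-18i
Z[2] = 3·(0) + 3·(-2) = -6
Z[3] = 3·(-4+4i) + 3·(2i) = -12+18i

DFT(3x + 3y) = 3·X + 3·Y = [-6, -12-18i, -6, -12+18i]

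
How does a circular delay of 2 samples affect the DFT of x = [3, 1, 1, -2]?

Time shift by 2: X_shifted[k] = ω_4^(2k) · X[k]
Shifted x = [1, -2, 3, 1]

DFT(x[n-2]) = [3, -2+3i, 5, -2-3i]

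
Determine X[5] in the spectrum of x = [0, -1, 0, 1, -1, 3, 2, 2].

X[5] = Σ(n=0 to 7) x[n] · ω_8^(5n) where ω_8 = e^(-2πi/8)
= (0)·ω_8^0 + (-1)·ω_8^5 + (0)·ω_8^10 + (1)·ω_8^15 + (-1)·ω_8^20 + (3)·ω_8^25 + (2)·ω_8^30 + (2)·ω_8^35

X[5] = 3.1213-1.5355i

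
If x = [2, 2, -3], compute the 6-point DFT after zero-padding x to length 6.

Original 3-point DFT: [1, 2.5000-4.3301i, 2.5000+4.3301i]
Zero-padded 6-point DFT provides frequency interpolation.

DFT_6([x, 0, ...]) = [1, 4.5000+0.8660i, 2.5000-4.3301i, -3, 2.5000+4.3301i, 4.5000-0.8660i]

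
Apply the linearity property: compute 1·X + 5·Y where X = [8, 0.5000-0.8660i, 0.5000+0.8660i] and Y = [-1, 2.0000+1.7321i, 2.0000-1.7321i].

By linearity: DFT(1x + 5y) = 1·DFT(x) + 5·DFT(y)
= 1·[8, 0.5000-0.8660i, 0.5000+0.8660i] + 5·[-1, 2.0000+1.7321i, 2.0000-1.7321i]

Computing element-wise:
Z[0] = 1·(8) + 5·(-1) = 3
Z[1] = 1·(0.5000-0.8660i) + 5·(2.0000+1.7321i) = 10.5000+7.7945i
Z[2] = 1·(0.5000+0.8660i) + 5·(2.0000-1.7321i) = 10.5000-7.7945i

DFT(1x + 5y) = 1·X + 5·Y = [3, 10.5000+7.7945i, 10.5000-7.7945i]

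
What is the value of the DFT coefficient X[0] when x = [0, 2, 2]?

X[0] = Σ(n=0 to 2) x[n] · ω_3^0 = Σ x[n]
= (0) + (2) + (2)

X[0] = 4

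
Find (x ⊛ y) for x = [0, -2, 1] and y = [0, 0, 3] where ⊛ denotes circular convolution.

(x ⊛ y)[n] = Σ(m=0 to 2) x[m] · y[(n-m) mod 3]

Computing each output sample:
(x ⊛ y)[0] = -6
(x ⊛ y)[1] = 3
(x ⊛ y)[2] = 0

x ⊛ y = [-6, 3, 0]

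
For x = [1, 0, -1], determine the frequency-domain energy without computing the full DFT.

Parseval: Σ|x[n]|² = (1/N)Σ|X[k]|², so Σ|X[k]|² = N·Σ|x[n]|² = 3·2.0000

Σ|X[k]|² = N·Σ|x[n]|² = 3·2.0000 = 6.0000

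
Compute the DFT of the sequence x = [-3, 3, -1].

X[k] = Σ(n=0 to 2) x[n] · ω_3^(nk)
where ω_3 = e^(-2πi/3)

Computing each X[k]:
X[0] = -1
X[1] = -4.0000-3.4641i
X[2] = -4.0000+3.4641i

X = [-1, -4.0000-3.4641i, -4.0000+3.4641i]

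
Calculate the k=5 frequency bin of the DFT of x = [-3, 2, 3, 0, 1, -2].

X[5] = Σ(n=0 to 5) x[n] · ω_6^(5n) where ω_6 = e^(-2πi/6)
= (-3)·ω_6^0 + (2)·ω_6^5 + (3)·ω_6^10 + (0)·ω_6^15 + (1)·ω_6^20 + (-2)·ω_6^25

X[5] = -5.0000+5.1962i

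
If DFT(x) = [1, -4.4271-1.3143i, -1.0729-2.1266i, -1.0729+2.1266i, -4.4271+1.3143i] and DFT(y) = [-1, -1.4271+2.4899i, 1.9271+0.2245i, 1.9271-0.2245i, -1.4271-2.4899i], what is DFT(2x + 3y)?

By linearity: DFT(2x + 3y) = 2·DFT(x) + 3·DFT(y)
= 2·[1, -4.4271-1.3143i, -1.0729-2.1266i, -1.0729+2.1266i, -4.4271+1.3143i] + 3·[-1, -1.4271+2.4899i, 1.9271+0.2245i, 1.9271-0.2245i, -1.4271-2.4899i]

Computing element-wise:
Z[0] = 2·(1) + 3·(-1) = -1
Z[1] = 2·(-4.4271-1.3143i) + 3·(-1.4271+2.4899i) = -13.1355+4.8411i
Z[2] = 2·(-1.0729-2.1266i) + 3·(1.9271+0.2245i) = 3.6355-3.5797i
Z[3] = 2·(-1.0729+2.1266i) + 3·(1.9271-0.2245i) = 3.6355+3.5797i
Z[4] = 2·(-4.4271+1.3143i) + 3·(-1.4271-2.4899i) = -13.1355-4.8411i

DFT(2x + 3y) = 2·X + 3·Y = [-1, -13.1355+4.8411i, 3.6355-3.5797i, 3.6355+3.5797i, -13.1355-4.8411i]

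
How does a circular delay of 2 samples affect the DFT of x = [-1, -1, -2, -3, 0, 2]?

Time shift by 2: X_shifted[k] = ω_6^(2k) · X[k]
Shifted x = [0, 2, -1, -1, -2, -3]

DFT(x[n-2]) = [-5, 2.0000-5.1962i, 1.0000-3.4641i, -1, 1.0000+3.4641i, 2.0000+5.1962i]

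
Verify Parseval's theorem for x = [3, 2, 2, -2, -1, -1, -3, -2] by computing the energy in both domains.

Time domain:
Σ|x[n]|² = |3|² + |2|² + |2|² + |-2|² + |-1|² + |-1|² + |-3|² + |-2|² = 36.0000

Frequency domain:
(1/8)Σ|X[k]|² = (1/8)(|-2|² + |6.1213-7.1213i|² + |3-5i|² + |1.8787+2.8787i|² + |4|² + |1.8787-2.8787i|² + |3+5i|² + |6.1213+7.1213i|²) = (1/8)·288.0000 = 36.0000

Both sides agree, confirming Parseval's theorem.

Σ|x[n]|² = (1/N)Σ|X[k]|² = 36.0000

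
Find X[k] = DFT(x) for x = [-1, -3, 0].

X[k] = Σ(n=0 to 2) x[n] · ω_3^(nk)
where ω_3 = e^(-2πi/3)

Computing each X[k]:
X[0] = -4
X[1] = 0.5000+2.5981i
X[2] = 0.5000-2.5981i

X = [-4, 0.5000+2.5981i, 0.5000-2.5981i]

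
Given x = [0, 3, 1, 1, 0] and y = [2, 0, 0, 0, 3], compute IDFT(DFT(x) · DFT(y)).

(x ⊛ y)[n] = Σ(m=0 to 4) x[m] · y[(n-m) mod 5]

Computing each output sample:
(x ⊛ y)[0] = 9
(x ⊛ y)[1] = 9
(x ⊛ y)[2] = 5
(x ⊛ y)[3] = 2
(x ⊛ y)[4] = 0

x ⊛ y = [9, 9, 5, 2, 0]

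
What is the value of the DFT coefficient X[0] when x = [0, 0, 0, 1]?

X[0] = Σ(n=0 to 3) x[n] · ω_4^0 = Σ x[n]
= (0) + (0) + (0) + (1)

X[0] = 1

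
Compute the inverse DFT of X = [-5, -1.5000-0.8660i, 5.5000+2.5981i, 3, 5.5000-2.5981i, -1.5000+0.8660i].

x[n] = (1/6) Σ(k=0 to 5) X[k] · e^(2πikn/6)

Computing each x[n]:
x[0] = 1
x[1] = -3
x[2] = 0
x[3] = 1
x[4] = -2
x[5] = -2

x = [1, -3, 0, 1, -2, -2]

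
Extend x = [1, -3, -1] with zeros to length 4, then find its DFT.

Original 3-point DFT: [-3, 3.0000+1.7321i, 3.0000-1.7321i]
Zero-padded 4-point DFT provides frequency interpolation.

DFT_4([x, 0, ...]) = [-3, 2+3i, 3, 2-3i]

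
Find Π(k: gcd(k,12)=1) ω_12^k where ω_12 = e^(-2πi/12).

The primitive 12th roots of unity are ω_12^k for k coprime to 12: k ∈ {1, 5, 7, 11}
Their product equals the constant term of the cyclotomic polynomial Φ_12(x) up to sign.
For n ≥ 3, the product of all primitive nth roots of unity is 1. (For n=1 it is 1; for n=2 it is -1.)

1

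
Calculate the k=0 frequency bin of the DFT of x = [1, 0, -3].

X[0] = Σ(n=0 to 2) x[n] · ω_3^0 = Σ x[n]
= (1) + (0) + (-3)

X[0] = -2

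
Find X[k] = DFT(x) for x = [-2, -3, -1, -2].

X[k] = Σ(n=0 to 3) x[n] · ω_4^(nk)
where ω_4 = e^(-2πi/4)

Computing each X[k]:
X[0] = -8
X[1] = -1+1i
X[2] = 2
X[3] = -1-1i

X = [-8, -1+1i, 2, -1-1i]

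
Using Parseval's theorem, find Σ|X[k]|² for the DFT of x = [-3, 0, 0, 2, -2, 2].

Parseval: Σ|x[n]|² = (1/N)Σ|X[k]|², so Σ|X[k]|² = N·Σ|x[n]|² = 6·21.0000

Σ|X[k]|² = N·Σ|x[n]|² = 6·21.0000 = 126.0000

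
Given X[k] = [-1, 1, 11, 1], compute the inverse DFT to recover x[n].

x[n] = (1/4) Σ(k=0 to 3) X[k] · e^(2πikn/4)

Computing each x[n]:
x[0] = 3
x[1] = -3
x[2] = 2
x[3] = -3

x = [3, -3, 2, -3]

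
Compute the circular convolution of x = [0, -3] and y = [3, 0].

(x ⊛ y)[n] = Σ(m=0 to 1) x[m] · y[(n-m) mod 2]

Computing each output sample:
(x ⊛ y)[0] = 0
(x ⊛ y)[1] = -9

x ⊛ y = [0, -9]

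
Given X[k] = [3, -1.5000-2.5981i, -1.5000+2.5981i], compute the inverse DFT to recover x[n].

x[n] = (1/3) Σ(k=0 to 2) X[k] · e^(2πikn/3)

Computing each x[n]:
x[0] = 0
x[1] = 3
x[2] = 0

x = [0, 3, 0]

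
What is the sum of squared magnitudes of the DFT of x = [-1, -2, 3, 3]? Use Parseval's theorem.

Parseval: Σ|x[n]|² = (1/N)Σ|X[k]|², so Σ|X[k]|² = N·Σ|x[n]|² = 4·23.0000

Σ|X[k]|² = N·Σ|x[n]|² = 4·23.0000 = 92.0000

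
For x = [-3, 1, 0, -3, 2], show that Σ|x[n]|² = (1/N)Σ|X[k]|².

Time domain:
Σ|x[n]|² = |-3|² + |1|² + |0|² + |-3|² + |2|² = 23.0000

Frequency domain:
(1/5)Σ|X[k]|² = (1/5)(|-3|² + |0.3541-0.8123i|² + |-6.3541+3.4410i|² + |-6.3541-3.4410i|² + |0.3541+0.8123i|²) = (1/5)·115.0000 = 23.0000

Both sides agree, confirming Parseval's theorem.

Σ|x[n]|² = (1/N)Σ|X[k]|² = 23.0000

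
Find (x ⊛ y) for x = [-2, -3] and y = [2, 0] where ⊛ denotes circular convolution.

(x ⊛ y)[n] = Σ(m=0 to 1) x[m] · y[(n-m) mod 2]

Computing each output sample:
(x ⊛ y)[0] = -4
(x ⊛ y)[1] = -6

x ⊛ y = [-4, -6]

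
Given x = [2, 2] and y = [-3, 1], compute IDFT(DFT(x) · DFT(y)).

(x ⊛ y)[n] = Σ(m=0 to 1) x[m] · y[(n-m) mod 2]

Computing each output sample:
(x ⊛ y)[0] = -4
(x ⊛ y)[1] = -4

x ⊛ y = [-4, -4]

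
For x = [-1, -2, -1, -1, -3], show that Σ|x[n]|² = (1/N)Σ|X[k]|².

Time domain:
Σ|x[n]|² = |-1|² + |-2|² + |-1|² + |-1|² + |-3|² = 16.0000

Frequency domain:
(1/5)Σ|X[k]|² = (1/5)(|-8|² + |-0.9271-0.9511i|² + |2.4271-0.5878i|² + |2.4271+0.5878i|² + |-0.9271+0.9511i|²) = (1/5)·80.0000 = 16.0000

Both sides agree, confirming Parseval's theorem.

Σ|x[n]|² = (1/N)Σ|X[k]|² = 16.0000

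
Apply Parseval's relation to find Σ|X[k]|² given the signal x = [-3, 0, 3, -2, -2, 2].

Parseval: Σ|x[n]|² = (1/N)Σ|X[k]|², so Σ|X[k]|² = N·Σ|x[n]|² = 6·30.0000

Σ|X[k]|² = N·Σ|x[n]|² = 6·30.0000 = 180.0000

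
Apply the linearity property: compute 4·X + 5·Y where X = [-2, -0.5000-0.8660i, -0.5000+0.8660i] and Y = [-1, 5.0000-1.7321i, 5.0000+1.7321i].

By linearity: DFT(4x + 5y) = 4·DFT(x) + 5·DFT(y)
= 4·[-2, -0.5000-0.8660i, -0.5000+0.8660i] + 5·[-1, 5.0000-1.7321i, 5.0000+1.7321i]

Computing element-wise:
Z[0] = 4·(-2) + 5·(-1) = -13
Z[1] = 4·(-0.5000-0.8660i) + 5·(5.0000-1.7321i) = 23.0000-12.1245i
Z[2] = 4·(-0.5000+0.8660i) + 5·(5.0000+1.7321i) = 23.0000+12.1245i

DFT(4x + 5y) = 4·X + 5·Y = [-13, 23.0000-12.1245i, 23.0000+12.1245i]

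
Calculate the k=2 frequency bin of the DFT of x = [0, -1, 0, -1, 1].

X[2] = Σ(n=0 to 4) x[n] · ω_5^(2n) where ω_5 = e^(-2πi/5)
= (0)·ω_5^0 + (-1)·ω_5^2 + (0)·ω_5^4 + (-1)·ω_5^6 + (1)·ω_5^8

X[2] = -0.3090+2.1266i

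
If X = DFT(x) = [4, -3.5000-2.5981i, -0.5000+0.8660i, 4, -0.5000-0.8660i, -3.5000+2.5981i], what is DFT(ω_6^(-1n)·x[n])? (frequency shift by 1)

Modulation property: DFT(ω_6^(-1n)·x[n]) = X[(k-1) mod 6], so circularly shift X by 1 positions.

X[k-1] = [-3.5000+2.5981i, 4, -3.5000-2.5981i, -0.5000+0.8660i, 4, -0.5000-0.8660i]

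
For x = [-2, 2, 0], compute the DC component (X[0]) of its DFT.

X[0] = Σ(n=0 to 2) x[n] · ω_3^0 = Σ x[n]
= (-2) + (2) + (0)

X[0] = 0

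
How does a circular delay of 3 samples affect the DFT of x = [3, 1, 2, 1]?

Time shift by 3: X_shifted[k] = ω_4^(3k) · X[k]
Shifted x = [1, 2, 1, 3]

DFT(x[n-3]) = [7, 1i, -3, -1i]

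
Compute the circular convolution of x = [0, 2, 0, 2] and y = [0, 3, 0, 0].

(x ⊛ y)[n] = Σ(m=0 to 3) x[m] · y[(n-m) mod 4]

Computing each output sample:
(x ⊛ y)[0] = 6
(x ⊛ y)[1] = 0
(x ⊛ y)[2] = 6
(x ⊛ y)[3] = 0

x ⊛ y = [6, 0, 6, 0]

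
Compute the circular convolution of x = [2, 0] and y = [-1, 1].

(x ⊛ y)[n] = Σ(m=0 to 1) x[m] · y[(n-m) mod 2]

Computing each output sample:
(x ⊛ y)[0] = -2
(x ⊛ y)[1] = 2

x ⊛ y = [-2, 2]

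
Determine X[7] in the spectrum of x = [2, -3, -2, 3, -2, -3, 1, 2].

X[7] = Σ(n=0 to 7) x[n] · ω_8^(7n) where ω_8 = e^(-2πi/8)
= (2)·ω_8^0 + (-3)·ω_8^7 + (-2)·ω_8^14 + (3)·ω_8^21 + (-2)·ω_8^28 + (-3)·ω_8^35 + (1)·ω_8^42 + (2)·ω_8^49

X[7] = 3.2929-2.2929i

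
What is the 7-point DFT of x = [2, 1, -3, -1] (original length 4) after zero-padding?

Original 4-point DFT: [-1, 5-2i, -1, 5+2i]
Zero-padded 7-point DFT provides frequency interpolation.

DFT_7([x, 0, ...]) = [-1, 4.1920+2.5768i, 3.8569-3.0584i, -0.5489-1.8045i, -0.5489+1.8045i, 3.8569+3.0584i, 4.1920-2.5768i]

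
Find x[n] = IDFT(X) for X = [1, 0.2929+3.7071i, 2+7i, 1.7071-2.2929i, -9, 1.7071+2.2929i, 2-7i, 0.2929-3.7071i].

x[n] = (1/8) Σ(k=0 to 7) X[k] · e^(2πikn/8)

Computing each x[n]:
x[0] = 0
x[1] = -1
x[2] = -3
x[3] = 3
x[4] = -1
x[5] = 0
x[6] = 0
x[7] = 3

x = [0, -1, -3, 3, -1, 0, 0, 3]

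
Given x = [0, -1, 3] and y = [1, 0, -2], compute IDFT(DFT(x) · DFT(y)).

(x ⊛ y)[n] = Σ(m=0 to 2) x[m] · y[(n-m) mod 3]

Computing each output sample:
(x ⊛ y)[0] = 2
(x ⊛ y)[1] = -7
(x ⊛ y)[2] = 3

x ⊛ y = [2, -7, 3]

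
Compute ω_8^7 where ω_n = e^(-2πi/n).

ω_8^7 = e^(-2πi·7/8)
= cos(-2π·7/8) + i·sin(-2π·7/8)
= cos(-14π/8) + i·sin(-14π/8)

ω_8^7 = cos(-14π/8) + i·sin(-14π/8) = 0.7071+0.7071i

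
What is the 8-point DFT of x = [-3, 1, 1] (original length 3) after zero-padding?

Original 3-point DFT: [-1, -4, -4]
Zero-padded 8-point DFT provides frequency interpolation.

DFT_8([x, 0, ...]) = [-1, -2.2929-1.7071i, -4-1i, -3.7071+0.2929i, -3, -3.7071-0.2929i, -4+1i, -2.2929+1.7071i]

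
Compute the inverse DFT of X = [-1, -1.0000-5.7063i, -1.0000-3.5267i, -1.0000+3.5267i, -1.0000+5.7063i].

x[n] = (1/5) Σ(k=0 to 4) X[k] · e^(2πikn/5)

Computing each x[n]:
x[0] = -1
x[1] = 3
x[2] = 0
x[3] = 0
x[4] = -3

x = [-1, 3, 0, 0, -3]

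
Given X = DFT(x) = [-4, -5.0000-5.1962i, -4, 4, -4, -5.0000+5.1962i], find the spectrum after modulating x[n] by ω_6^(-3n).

Modulation property: DFT(ω_6^(-3n)·x[n]) = X[(k-3) mod 6], so circularly shift X by 3 positions.

X[k-3] = [4, -4, -5.0000+5.1962i, -4, -5.0000-5.1962i, -4]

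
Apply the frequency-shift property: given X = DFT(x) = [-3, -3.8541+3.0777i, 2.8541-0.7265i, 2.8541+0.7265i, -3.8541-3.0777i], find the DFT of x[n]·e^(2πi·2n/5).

Modulation property: DFT(ω_5^(-2n)·x[n]) = X[(k-2) mod 5], so circularly shift X by 2 positions.

X[k-2] = [2.8541+0.7265i, -3.8541-3.0777i, -3, -3.8541+3.0777i, 2.8541-0.7265i]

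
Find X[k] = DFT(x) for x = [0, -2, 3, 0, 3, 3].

X[k] = Σ(n=0 to 5) x[n] · ω_6^(nk)
where ω_6 = e^(-2πi/6)

Computing each X[k]:
X[0] = 7
X[1] = -2.5000+4.3301i
X[2] = -3.5000+4.3301i
X[3] = 5
X[4] = -3.5000-4.3301i
X[5] = -2.5000-4.3301i

X = [7, -2.5000+4.3301i, -3.5000+4.3301i, 5, -3.5000-4.3301i, -2.5000-4.3301i]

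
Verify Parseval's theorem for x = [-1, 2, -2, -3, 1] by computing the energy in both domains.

Time domain:
Σ|x[n]|² = |-1|² + |2|² + |-2|² + |-3|² + |1|² = 19.0000

Frequency domain:
(1/5)Σ|X[k]|² = (1/5)(|-3|² + |3.9721-1.5388i|² + |-4.9721+0.3633i|² + |-4.9721-0.3633i|² + |3.9721+1.5388i|²) = (1/5)·95.0000 = 19.0000

Both sides agree, confirming Parseval's theorem.

Σ|x[n]|² = (1/N)Σ|X[k]|² = 19.0000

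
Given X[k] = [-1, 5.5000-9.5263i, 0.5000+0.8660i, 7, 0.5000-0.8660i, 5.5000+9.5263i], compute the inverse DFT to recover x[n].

x[n] = (1/6) Σ(k=0 to 5) X[k] · e^(2πikn/6)

Computing each x[n]:
x[0] = 3
x[1] = 2
x[2] = 3
x[3] = -3
x[4] = -3
x[5] = -3

x = [3, 2, 3, -3, -3, -3]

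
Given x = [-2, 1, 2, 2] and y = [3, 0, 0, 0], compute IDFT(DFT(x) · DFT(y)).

(x ⊛ y)[n] = Σ(m=0 to 3) x[m] · y[(n-m) mod 4]

Computing each output sample:
(x ⊛ y)[0] = -6
(x ⊛ y)[1] = 3
(x ⊛ y)[2] = 6
(x ⊛ y)[3] = 6

x ⊛ y = [-6, 3, 6, 6]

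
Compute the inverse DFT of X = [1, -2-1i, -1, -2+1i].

x[n] = (1/4) Σ(k=0 to 3) X[k] · e^(2πikn/4)

Computing each x[n]:
x[0] = -1
x[1] = 1
x[2] = 1
x[3] = 0

x = [-1, 1, 1, 0]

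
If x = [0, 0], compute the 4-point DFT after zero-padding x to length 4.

Original 2-point DFT: [0, 0]
Zero-padded 4-point DFT provides frequency interpolation.

DFT_4([x, 0, ...]) = [0, 0, 0, 0]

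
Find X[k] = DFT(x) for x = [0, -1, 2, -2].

X[k] = Σ(n=0 to 3) x[n] · ω_4^(nk)
where ω_4 = e^(-2πi/4)

Computing each X[k]:
X[0] = -1
X[1] = -2-1i
X[2] = 5
X[3] = -2+1i

X = [-1, -2-1i, 5, -2+1i]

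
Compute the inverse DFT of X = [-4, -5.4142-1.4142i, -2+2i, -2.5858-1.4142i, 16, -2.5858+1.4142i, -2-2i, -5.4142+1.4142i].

x[n] = (1/8) Σ(k=0 to 7) X[k] · e^(2πikn/8)

Computing each x[n]:
x[0] = -1
x[1] = -3
x[2] = 2
x[3] = -1
x[4] = 3
x[5] = -3
x[6] = 2
x[7] = -3

x = [-1, -3, 2, -1, 3, -3, 2, -3]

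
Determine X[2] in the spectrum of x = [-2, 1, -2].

X[2] = Σ(n=0 to 2) x[n] · ω_3^(2n) where ω_3 = e^(-2πi/3)
= (-2)·ω_3^0 + (1)·ω_3^2 + (-2)·ω_3^4

X[2] = -1.5000+2.5981i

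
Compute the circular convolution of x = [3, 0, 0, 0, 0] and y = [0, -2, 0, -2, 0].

(x ⊛ y)[n] = Σ(m=0 to 4) x[m] · y[(n-m) mod 5]

Computing each output sample:
(x ⊛ y)[0] = 0
(x ⊛ y)[1] = -6
(x ⊛ y)[2] = 0
(x ⊛ y)[3] = -6
(x ⊛ y)[4] = 0

x ⊛ y = [0, -6, 0, -6, 0]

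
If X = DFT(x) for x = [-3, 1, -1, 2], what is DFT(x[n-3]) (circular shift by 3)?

Time shift by 3: X_shifted[k] = ω_4^(3k) · X[k]
Shifted x = [1, -1, 2, -3]

DFT(x[n-3]) = [-1, -1-2i, 7, -1+2i]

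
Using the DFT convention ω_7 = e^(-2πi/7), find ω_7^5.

ω_7^5 = e^(-2πi·5/7)
= cos(-2π·5/7) + i·sin(-2π·5/7)
= cos(-10π/7) + i·sin(-10π/7)

ω_7^5 = cos(-10π/7) + i·sin(-10π/7) = -0.2225+0.9749i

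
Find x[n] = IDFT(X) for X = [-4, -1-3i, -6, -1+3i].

x[n] = (1/4) Σ(k=0 to 3) X[k] · e^(2πikn/4)

Computing each x[n]:
x[0] = -3
x[1] = 2
x[2] = -2
x[3] = -1

x = [-3, 2, -2, -1]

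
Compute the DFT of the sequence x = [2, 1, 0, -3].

X[k] = Σ(n=0 to 3) x[n] · ω_4^(nk)
where ω_4 = e^(-2πi/4)

Computing each X[k]:
X[0] = 0
X[1] = 2-4i
X[2] = 4
X[3] = 2+4i

X = [0, 2-4i, 4, 2+4i]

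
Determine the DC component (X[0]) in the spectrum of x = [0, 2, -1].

X[0] = Σ(n=0 to 2) x[n] · ω_3^0 = Σ x[n]
= (0) + (2) + (-1)

X[0] = 1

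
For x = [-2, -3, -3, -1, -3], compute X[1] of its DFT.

X[1] = Σ(n=0 to 4) x[n] · ω_5^(1n) where ω_5 = e^(-2πi/5)
= (-2)·ω_5^0 + (-3)·ω_5^1 + (-3)·ω_5^2 + (-1)·ω_5^3 + (-3)·ω_5^4

X[1] = -0.6180+1.1756i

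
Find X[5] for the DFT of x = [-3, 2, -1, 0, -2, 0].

X[5] = Σ(n=0 to 5) x[n] · ω_6^(5n) where ω_6 = e^(-2πi/6)
= (-3)·ω_6^0 + (2)·ω_6^5 + (-1)·ω_6^10 + (0)·ω_6^15 + (-2)·ω_6^20 + (0)·ω_6^25

X[5] = -0.5000+2.5981i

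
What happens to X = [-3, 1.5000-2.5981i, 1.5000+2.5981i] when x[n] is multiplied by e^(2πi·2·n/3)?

Modulation property: DFT(ω_3^(-2n)·x[n]) = X[(k-2) mod 3], so circularly shift X by 2 positions.

X[k-2] = [1.5000-2.5981i, 1.5000+2.5981i, -3]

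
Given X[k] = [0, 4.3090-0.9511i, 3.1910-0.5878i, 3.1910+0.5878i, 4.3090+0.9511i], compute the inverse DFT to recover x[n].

x[n] = (1/5) Σ(k=0 to 4) X[k] · e^(2πikn/5)

Computing each x[n]:
x[0] = 3
x[1] = 0
x[2] = -1
x[3] = -1
x[4] = -1

x = [3, 0, -1, -1, -1]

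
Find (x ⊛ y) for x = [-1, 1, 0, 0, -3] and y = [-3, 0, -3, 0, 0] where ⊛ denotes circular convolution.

(x ⊛ y)[n] = Σ(m=0 to 4) x[m] · y[(n-m) mod 5]

Computing each output sample:
(x ⊛ y)[0] = 3
(x ⊛ y)[1] = 6
(x ⊛ y)[2] = 3
(x ⊛ y)[3] = -3
(x ⊛ y)[4] = 9

x ⊛ y = [3, 6, 3, -3, 9]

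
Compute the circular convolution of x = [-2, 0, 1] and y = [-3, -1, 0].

(x ⊛ y)[n] = Σ(m=0 to 2) x[m] · y[(n-m) mod 3]

Computing each output sample:
(x ⊛ y)[0] = 5
(x ⊛ y)[1] = 2
(x ⊛ y)[2] = -3

x ⊛ y = [5, 2, -3]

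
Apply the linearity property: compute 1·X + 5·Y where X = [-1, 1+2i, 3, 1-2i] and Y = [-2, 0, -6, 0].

By linearity: DFT(1x + 5y) = 1·DFT(x) + 5·DFT(y)
= 1·[-1, 1+2i, 3, 1-2i] + 5·[-2, 0, -6, 0]

Computing element-wise:
Z[0] = 1·(-1) + 5·(-2) = -11
Z[1] = 1·(1+2i) + 5·(0) = 1+2i
Z[2] = 1·(3) + 5·(-6) = -27
Z[3] = 1·(1-2i) + 5·(0) = 1-2i

DFT(1x + 5y) = 1·X + 5·Y = [-11, 1+2i, -27, 1-2i]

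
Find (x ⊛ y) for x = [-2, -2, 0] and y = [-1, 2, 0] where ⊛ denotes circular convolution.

(x ⊛ y)[n] = Σ(m=0 to 2) x[m] · y[(n-m) mod 3]

Computing each output sample:
(x ⊛ y)[0] = 2
(x ⊛ y)[1] = -2
(x ⊛ y)[2] = -4

x ⊛ y = [2, -2, -4]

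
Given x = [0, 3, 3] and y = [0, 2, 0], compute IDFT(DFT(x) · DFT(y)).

(x ⊛ y)[n] = Σ(m=0 to 2) x[m] · y[(n-m) mod 3]

Computing each output sample:
(x ⊛ y)[0] = 6
(x ⊛ y)[1] = 0
(x ⊛ y)[2] = 6

x ⊛ y = [6, 0, 6]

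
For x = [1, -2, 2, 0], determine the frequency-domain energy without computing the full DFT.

Parseval: Σ|x[n]|² = (1/N)Σ|X[k]|², so Σ|X[k]|² = N·Σ|x[n]|² = 4·9.0000

Σ|X[k]|² = N·Σ|x[n]|² = 4·9.0000 = 36.0000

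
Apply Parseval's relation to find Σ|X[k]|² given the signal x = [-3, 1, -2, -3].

Parseval: Σ|x[n]|² = (1/N)Σ|X[k]|², so Σ|X[k]|² = N·Σ|x[n]|² = 4·23.0000

Σ|X[k]|² = N·Σ|x[n]|² = 4·23.0000 = 92.0000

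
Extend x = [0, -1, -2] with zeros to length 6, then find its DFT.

Original 3-point DFT: [-3, 1.5000-0.8660i, 1.5000+0.8660i]
Zero-padded 6-point DFT provides frequency interpolation.

DFT_6([x, 0, ...]) = [-3, 0.5000+2.5981i, 1.5000-0.8660i, -1, 1.5000+0.8660i, 0.5000-2.5981i]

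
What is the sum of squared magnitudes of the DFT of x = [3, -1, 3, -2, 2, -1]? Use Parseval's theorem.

Parseval: Σ|x[n]|² = (1/N)Σ|X[k]|², so Σ|X[k]|² = N·Σ|x[n]|² = 6·28.0000

Σ|X[k]|² = N·Σ|x[n]|² = 6·28.0000 = 168.0000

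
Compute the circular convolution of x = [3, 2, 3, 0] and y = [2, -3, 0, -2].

(x ⊛ y)[n] = Σ(m=0 to 3) x[m] · y[(n-m) mod 4]

Computing each output sample:
(x ⊛ y)[0] = 2
(x ⊛ y)[1] = -11
(x ⊛ y)[2] = 0
(x ⊛ y)[3] = -15

x ⊛ y = [2, -11, 0, -15]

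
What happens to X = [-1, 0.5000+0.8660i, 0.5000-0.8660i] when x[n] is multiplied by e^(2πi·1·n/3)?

Modulation property: DFT(ω_3^(-1n)·x[n]) = X[(k-1) mod 3], so circularly shift X by 1 positions.

X[k-1] = [0.5000-0.8660i, -1, 0.5000+0.8660i]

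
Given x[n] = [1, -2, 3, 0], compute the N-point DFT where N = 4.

X[k] = Σ(n=0 to 3) x[n] · ω_4^(nk)
where ω_4 = e^(-2πi/4)

Computing each X[k]:
X[0] = 2
X[1] = -2+2i
X[2] = 6
X[3] = -2-2i

X = [2, -2+2i, 6, -2-2i]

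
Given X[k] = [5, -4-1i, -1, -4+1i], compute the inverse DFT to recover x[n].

x[n] = (1/4) Σ(k=0 to 3) X[k] · e^(2πikn/4)

Computing each x[n]:
x[0] = -1
x[1] = 2
x[2] = 3
x[3] = 1

x = [-1, 2, 3, 1]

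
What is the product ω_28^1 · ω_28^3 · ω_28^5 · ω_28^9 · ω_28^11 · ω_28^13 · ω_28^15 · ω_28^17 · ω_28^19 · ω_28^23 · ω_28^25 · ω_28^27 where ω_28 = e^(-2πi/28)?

The primitive 28th roots of unity are ω_28^k for k coprime to 28: k ∈ {1, 3, 5, 9, 11, 13, 15, 17, 19, 23, 25, 27}
Their product equals the constant term of the cyclotomic polynomial Φ_28(x) up to sign.
For n ≥ 3, the product of all primitive nth roots of unity is 1. (For n=1 it is 1; for n=2 it is -1.)

1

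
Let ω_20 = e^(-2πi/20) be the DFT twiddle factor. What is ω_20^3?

ω_20^3 = e^(-2πi·3/20)
= cos(-2π·3/20) + i·sin(-2π·3/20)
= cos(-6π/20) + i·sin(-6π/20)

ω_20^3 = cos(-6π/20) + i·sin(-6π/20) = 0.5878-0.8090i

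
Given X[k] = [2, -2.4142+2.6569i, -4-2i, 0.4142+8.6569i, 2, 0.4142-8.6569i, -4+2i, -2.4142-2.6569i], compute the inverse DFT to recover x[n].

x[n] = (1/8) Σ(k=0 to 7) X[k] · e^(2πikn/8)

Computing each x[n]:
x[0] = -1
x[1] = -2
x[2] = 3
x[3] = -2
x[4] = 0
x[5] = 3
x[6] = 0
x[7] = 1

x = [-1, -2, 3, -2, 0, 3, 0, 1]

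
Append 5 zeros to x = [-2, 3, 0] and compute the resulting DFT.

Original 3-point DFT: [1, -3.5000-2.5981i, -3.5000+2.5981i]
Zero-padded 8-point DFT provides frequency interpolation.

DFT_8([x, 0, ...]) = [1, 0.1213-2.1213i, -2-3i, -4.1213-2.1213i, -5, -4.1213+2.1213i, -2+3i, 0.1213+2.1213i]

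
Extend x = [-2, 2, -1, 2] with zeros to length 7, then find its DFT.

Original 4-point DFT: [1, -1, -7, -1]
Zero-padded 7-point DFT provides frequency interpolation.

DFT_7([x, 0, ...]) = [1, -2.3324-1.4565i, -0.2971-0.8201i, -4.8705-3.5995i, -4.8705+3.5995i, -0.2971+0.8201i, -2.3324+1.4565i]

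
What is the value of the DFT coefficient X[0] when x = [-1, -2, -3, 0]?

X[0] = Σ(n=0 to 3) x[n] · ω_4^0 = Σ x[n]
= (-1) + (-2) + (-3) + (0)

X[0] = -6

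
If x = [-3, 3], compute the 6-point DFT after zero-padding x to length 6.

Original 2-point DFT: [0, -6]
Zero-padded 6-point DFT provides frequency interpolation.

DFT_6([x, 0, ...]) = [0, -1.5000-2.5981i, -4.5000-2.5981i, -6, -4.5000+2.5981i, -1.5000+2.5981i]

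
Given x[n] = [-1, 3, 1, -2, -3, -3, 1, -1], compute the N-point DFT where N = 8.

X[k] = Σ(n=0 to 7) x[n] · ω_8^(nk)
where ω_8 = e^(-2πi/8)

Computing each X[k]:
X[0] = -5
X[1] = 6.9497-3.5355i
X[2] = -6-3i
X[3] = -2.9497-3.5355i
X[4] = 1
X[5] = -2.9497+3.5355i
X[6] = -6+3i
X[7] = 6.9497+3.5355i

X = [-5, 6.9497-3.5355i, -6-3i, -2.9497-3.5355i, 1, -2.9497+3.5355i, -6+3i, 6.9497+3.5355i]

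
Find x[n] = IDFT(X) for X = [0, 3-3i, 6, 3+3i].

x[n] = (1/4) Σ(k=0 to 3) X[k] · e^(2πikn/4)

Computing each x[n]:
x[0] = 3
x[1] = 0
x[2] = 0
x[3] = -3

x = [3, 0, 0, -3]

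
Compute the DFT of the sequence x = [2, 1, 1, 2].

X[k] = Σ(n=0 to 3) x[n] · ω_4^(nk)
where ω_4 = e^(-2πi/4)

Computing each X[k]:
X[0] = 6
X[1] = 1+1i
X[2] = 0
X[3] = 1-1i

X = [6, 1+1i, 0, 1-1i]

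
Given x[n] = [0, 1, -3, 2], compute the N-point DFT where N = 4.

X[k] = Σ(n=0 to 3) x[n] · ω_4^(nk)
where ω_4 = e^(-2πi/4)

Computing each X[k]:
X[0] = 0
X[1] = 3+1i
X[2] = -6
X[3] = 3-1i

X = [0, 3+1i, -6, 3-1i]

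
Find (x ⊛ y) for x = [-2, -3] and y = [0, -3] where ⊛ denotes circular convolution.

(x ⊛ y)[n] = Σ(m=0 to 1) x[m] · y[(n-m) mod 2]

Computing each output sample:
(x ⊛ y)[0] = 9
(x ⊛ y)[1] = 6

x ⊛ y = [9, 6]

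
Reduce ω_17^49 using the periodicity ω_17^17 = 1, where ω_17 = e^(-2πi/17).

Since ω_17^17 = 1, powers reduce modulo 17.
49 mod 17 = 15
So ω_17^49 = ω_17^15 = e^(-2πi·15/17)

ω_17^49 = ω_17^15 = 0.7390+0.6737i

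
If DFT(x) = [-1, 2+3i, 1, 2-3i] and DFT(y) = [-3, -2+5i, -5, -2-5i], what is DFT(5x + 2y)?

By linearity: DFT(5x + 2y) = 5·DFT(x) + 2·DFT(y)
= 5·[-1, 2+3i, 1, 2-3i] + 2·[-3, -2+5i, -5, -2-5i]

Computing element-wise:
Z[0] = 5·(-1) + 2·(-3) = -11
Z[1] = 5·(2+3i) + 2·(-2+5i) = 6+25i
Z[2] = 5·(1) + 2·(-5) = -5
Z[3] = 5·(2-3i) + 2·(-2-5i) = 6-25i

DFT(5x + 2y) = 5·X + 2·Y = [-11, 6+25i, -5, 6-25i]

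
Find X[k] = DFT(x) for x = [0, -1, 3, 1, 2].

X[k] = Σ(n=0 to 4) x[n] · ω_5^(nk)
where ω_5 = e^(-2πi/5)

Computing each X[k]:
X[0] = 5
X[1] = -2.9271+1.6776i
X[2] = 0.4271+3.6655i
X[3] = 0.4271-3.6655i
X[4] = -2.9271-1.6776i

X = [5, -2.9271+1.6776i, 0.4271+3.6655i, 0.4271-3.6655i, -2.9271-1.6776i]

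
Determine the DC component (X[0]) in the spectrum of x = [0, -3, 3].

X[0] = Σ(n=0 to 2) x[n] · ω_3^0 = Σ x[n]
= (0) + (-3) + (3)

X[0] = 0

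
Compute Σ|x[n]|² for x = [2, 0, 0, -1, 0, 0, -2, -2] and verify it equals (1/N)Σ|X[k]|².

Time domain:
Σ|x[n]|² = |2|² + |0|² + |0|² + |-1|² + |0|² + |0|² + |-2|² + |-2|² = 13.0000

Frequency domain:
(1/8)Σ|X[k]|² = (1/8)(|-3|² + |1.2929-2.7071i|² + |4-3i|² + |2.7071+1.2929i|² + |3|² + |2.7071-1.2929i|² + |4+3i|² + |1.2929+2.7071i|²) = (1/8)·104.0000 = 13.0000

Both sides agree, confirming Parseval's theorem.

Σ|x[n]|² = (1/N)Σ|X[k]|² = 13.0000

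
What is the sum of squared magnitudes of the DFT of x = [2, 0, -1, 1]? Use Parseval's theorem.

Parseval: Σ|x[n]|² = (1/N)Σ|X[k]|², so Σ|X[k]|² = N·Σ|x[n]|² = 4·6.0000

Σ|X[k]|² = N·Σ|x[n]|² = 4·6.0000 = 24.0000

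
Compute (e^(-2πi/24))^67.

Since ω_24^24 = 1, powers reduce modulo 24.
67 mod 24 = 19
So ω_24^67 = ω_24^19 = e^(-2πi·19/24)

ω_24^67 = ω_24^19 = 0.2588+0.9659i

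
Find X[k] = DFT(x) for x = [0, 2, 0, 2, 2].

X[k] = Σ(n=0 to 4) x[n] · ω_5^(nk)
where ω_5 = e^(-2πi/5)

Computing each X[k]:
X[0] = 6
X[1] = -0.3820+1.1756i
X[2] = -2.6180-1.9021i
X[3] = -2.6180+1.9021i
X[4] = -0.3820-1.1756i

X = [6, -0.3820+1.1756i, -2.6180-1.9021i, -2.6180+1.9021i, -0.3820-1.1756i]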